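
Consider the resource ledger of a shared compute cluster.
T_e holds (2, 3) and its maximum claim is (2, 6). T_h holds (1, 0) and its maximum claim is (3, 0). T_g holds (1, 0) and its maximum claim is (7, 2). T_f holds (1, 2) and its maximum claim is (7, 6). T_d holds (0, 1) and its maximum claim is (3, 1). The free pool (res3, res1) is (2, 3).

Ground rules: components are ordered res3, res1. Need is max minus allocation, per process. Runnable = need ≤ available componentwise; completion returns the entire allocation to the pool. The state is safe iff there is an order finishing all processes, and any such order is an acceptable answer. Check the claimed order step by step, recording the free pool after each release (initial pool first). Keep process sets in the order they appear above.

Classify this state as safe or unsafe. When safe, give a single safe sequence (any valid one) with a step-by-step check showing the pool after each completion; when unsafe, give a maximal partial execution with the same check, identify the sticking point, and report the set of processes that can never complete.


UNSAFE — no complete ordering exists.
Key observation: res3 is the bottleneck — with T_h, T_e, T_d done the pool holds (5, 7), short of every remaining need.
A maximal execution: T_h, T_e, T_d — then nothing else fits. Step-by-step check:
  pool = (2, 3)
  run T_h (needs (2, 0), free (2, 3)); after release of (1, 0) the pool is (3, 3)
  run T_e (needs (0, 3), free (3, 3)); after release of (2, 3) the pool is (5, 6)
  run T_d (needs (3, 0), free (5, 6)); after release of (0, 1) the pool is (5, 7)
  T_g cannot run: need (6, 2) vs free (5, 7) (insufficient res3)
  T_f cannot run: need (6, 4) vs free (5, 7) (insufficient res3)
Permanently blocked: T_g and T_f.


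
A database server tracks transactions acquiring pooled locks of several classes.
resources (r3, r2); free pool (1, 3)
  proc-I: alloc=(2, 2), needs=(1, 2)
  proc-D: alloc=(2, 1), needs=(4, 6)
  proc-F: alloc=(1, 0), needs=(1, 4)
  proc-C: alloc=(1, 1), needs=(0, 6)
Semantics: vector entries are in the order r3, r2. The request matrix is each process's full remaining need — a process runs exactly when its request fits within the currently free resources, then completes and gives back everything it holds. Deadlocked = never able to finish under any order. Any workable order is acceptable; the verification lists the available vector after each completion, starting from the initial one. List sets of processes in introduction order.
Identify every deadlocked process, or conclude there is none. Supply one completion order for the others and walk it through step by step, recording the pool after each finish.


Deadlocked: proc-D and proc-C.
Key observation: no order helps: past proc-I, proc-F, the free pool tops out at (4, 5), below what each blocked process needs in r2.
The rest can finish in the order proc-I, proc-F. Check, step by step:
  pool = (1, 3)
  run proc-I (needs (1, 2), free (1, 3)); after release of (2, 2) the pool is (3, 5)
  run proc-F (needs (1, 4), free (3, 5)); after release of (1, 0) the pool is (4, 5)
None of the blocked processes ever fits:
  blocked: proc-D wants (4, 6), pool (4, 5) — not enough r2
  blocked: proc-C wants (0, 6), pool (4, 5) — not enough r2


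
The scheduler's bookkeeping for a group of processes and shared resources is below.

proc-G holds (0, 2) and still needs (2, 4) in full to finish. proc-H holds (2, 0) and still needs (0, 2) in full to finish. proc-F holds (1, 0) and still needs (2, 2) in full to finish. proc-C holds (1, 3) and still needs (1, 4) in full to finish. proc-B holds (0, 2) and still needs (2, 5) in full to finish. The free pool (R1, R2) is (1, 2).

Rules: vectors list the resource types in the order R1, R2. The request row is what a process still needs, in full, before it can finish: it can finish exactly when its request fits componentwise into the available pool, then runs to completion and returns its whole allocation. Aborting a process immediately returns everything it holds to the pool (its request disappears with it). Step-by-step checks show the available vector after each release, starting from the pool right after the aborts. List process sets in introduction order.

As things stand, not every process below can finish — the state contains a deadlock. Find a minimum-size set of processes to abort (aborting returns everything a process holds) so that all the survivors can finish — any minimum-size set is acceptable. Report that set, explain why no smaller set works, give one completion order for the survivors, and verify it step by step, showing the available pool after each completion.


Minimum abort set: proc-G.
Key observation: proc-C could never have finished before the abort; with (0, 2) returned by proc-G, it fits at step 1.
No smaller set exists: with zero aborts the deadlock remains.
The survivors complete as proc-C, proc-B, proc-H, proc-F. Verifying each step (starting from the post-abort pool):
  pool = (1, 4)
  run proc-C (needs (1, 4), free (1, 4)); after release of (1, 3) the pool is (2, 7)
  run proc-B (needs (2, 5), free (2, 7)); after release of (0, 2) the pool is (2, 9)
  run proc-H (needs (0, 2), free (2, 9)); after release of (2, 0) the pool is (4, 9)
  run proc-F (needs (2, 2), free (4, 9)); after release of (1, 0) the pool is (5, 9)


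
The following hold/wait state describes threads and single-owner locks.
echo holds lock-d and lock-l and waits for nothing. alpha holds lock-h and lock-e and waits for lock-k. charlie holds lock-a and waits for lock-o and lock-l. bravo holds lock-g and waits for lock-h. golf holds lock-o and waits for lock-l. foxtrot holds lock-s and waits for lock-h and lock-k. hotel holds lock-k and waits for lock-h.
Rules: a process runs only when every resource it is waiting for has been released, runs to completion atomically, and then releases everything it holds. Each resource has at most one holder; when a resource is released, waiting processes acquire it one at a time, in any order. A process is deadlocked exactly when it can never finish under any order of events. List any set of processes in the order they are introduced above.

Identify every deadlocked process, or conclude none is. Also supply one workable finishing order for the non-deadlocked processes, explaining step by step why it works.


The deadlocked set is alpha, bravo, foxtrot and hotel.
Key observation: alpha -> hotel -> alpha is a circular wait — nothing in it can go first; bravo and foxtrot wait into the deadlock from upstream.
One completion order for the rest: echo, golf, charlie.
Walking it through:
  echo: no waits; runs immediately, freeing lock-d and lock-l
  golf waits on lock-l — all released -> runs and releases lock-o
  charlie waits on lock-o and lock-l — all released -> runs and releases lock-a


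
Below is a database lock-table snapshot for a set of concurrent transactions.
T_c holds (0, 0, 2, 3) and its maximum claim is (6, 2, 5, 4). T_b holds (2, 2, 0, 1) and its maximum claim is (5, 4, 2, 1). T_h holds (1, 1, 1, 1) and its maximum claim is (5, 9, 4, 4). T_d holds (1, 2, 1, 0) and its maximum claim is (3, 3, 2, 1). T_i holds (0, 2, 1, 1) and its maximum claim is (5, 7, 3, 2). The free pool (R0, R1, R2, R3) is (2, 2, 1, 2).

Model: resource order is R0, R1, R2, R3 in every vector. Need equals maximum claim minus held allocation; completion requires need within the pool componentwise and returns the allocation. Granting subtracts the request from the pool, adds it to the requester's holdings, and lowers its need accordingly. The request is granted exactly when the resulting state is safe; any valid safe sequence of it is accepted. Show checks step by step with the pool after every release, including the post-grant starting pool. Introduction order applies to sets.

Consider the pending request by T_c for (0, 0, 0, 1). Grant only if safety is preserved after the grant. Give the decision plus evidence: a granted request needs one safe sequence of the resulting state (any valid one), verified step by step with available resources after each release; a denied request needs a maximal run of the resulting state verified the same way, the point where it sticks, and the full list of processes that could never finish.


GRANT — the state after the grant stays safe, e.g. via T_d, T_b, T_i, T_h, T_c.
Key observation: with (2, 2, 1, 1) left after the transfer, T_d can run at once — the state stays safe.
Check on the post-grant state, step by step:
  pool = (2, 2, 1, 1)
  T_d needs (2, 1, 1, 1) <= (2, 2, 1, 1) -> finishes; pool += (1, 2, 1, 0) = (3, 4, 2, 1)
  T_b needs (3, 2, 2, 0) <= (3, 4, 2, 1) -> finishes; pool += (2, 2, 0, 1) = (5, 6, 2, 2)
  T_i needs (5, 5, 2, 1) <= (5, 6, 2, 2) -> finishes; pool += (0, 2, 1, 1) = (5, 8, 3, 3)
  T_h needs (4, 8, 3, 3) <= (5, 8, 3, 3) -> finishes; pool += (1, 1, 1, 1) = (6, 9, 4, 4)
  T_c needs (6, 2, 3, 0) <= (6, 9, 4, 4) -> finishes; pool += (0, 0, 2, 4) = (6, 9, 6, 8)


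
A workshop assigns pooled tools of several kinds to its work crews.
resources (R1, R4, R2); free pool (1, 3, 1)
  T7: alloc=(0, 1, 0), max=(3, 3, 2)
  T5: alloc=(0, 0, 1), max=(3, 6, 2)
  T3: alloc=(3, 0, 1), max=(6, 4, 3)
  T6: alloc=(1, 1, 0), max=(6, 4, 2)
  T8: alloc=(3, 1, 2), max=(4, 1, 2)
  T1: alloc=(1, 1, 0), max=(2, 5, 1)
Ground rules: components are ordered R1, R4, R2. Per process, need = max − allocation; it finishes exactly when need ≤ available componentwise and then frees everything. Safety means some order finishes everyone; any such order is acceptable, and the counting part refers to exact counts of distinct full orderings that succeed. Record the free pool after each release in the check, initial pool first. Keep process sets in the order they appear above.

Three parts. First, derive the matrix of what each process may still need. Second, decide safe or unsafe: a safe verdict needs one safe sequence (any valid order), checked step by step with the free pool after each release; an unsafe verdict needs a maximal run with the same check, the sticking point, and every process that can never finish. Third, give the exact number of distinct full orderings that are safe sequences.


(1) Remaining need (order R1, R4, R2):
  T7: (3, 2, 2)
  T5: (3, 6, 1)
  T3: (3, 4, 2)
  T6: (5, 3, 2)
  T8: (1, 0, 0)
  T1: (1, 4, 1)
(2) SAFE. One safe sequence: T8, T1, T7, T6, T3, T5.
Key observation: T8 marks the first exact bind of the order: its need (1, 0, 0) fits the free (1, 3, 1) with zero slack on a requested resource.
Walking it through:
  pool = (1, 3, 1)
  T8 needs (1, 0, 0) <= (1, 3, 1) -> finishes; pool += (3, 1, 2) = (4, 4, 3)
  T1 needs (1, 4, 1) <= (4, 4, 3) -> finishes; pool += (1, 1, 0) = (5, 5, 3)
  T7 needs (3, 2, 2) <= (5, 5, 3) -> finishes; pool += (0, 1, 0) = (5, 6, 3)
  T6 needs (5, 3, 2) <= (5, 6, 3) -> finishes; pool += (1, 1, 0) = (6, 7, 3)
  T3 needs (3, 4, 2) <= (6, 7, 3) -> finishes; pool += (3, 0, 1) = (9, 7, 4)
  T5 needs (3, 6, 1) <= (9, 7, 4) -> finishes; pool += (0, 0, 1) = (9, 7, 5)
(3) Precisely 38 of the possible complete orderings are safe sequences.


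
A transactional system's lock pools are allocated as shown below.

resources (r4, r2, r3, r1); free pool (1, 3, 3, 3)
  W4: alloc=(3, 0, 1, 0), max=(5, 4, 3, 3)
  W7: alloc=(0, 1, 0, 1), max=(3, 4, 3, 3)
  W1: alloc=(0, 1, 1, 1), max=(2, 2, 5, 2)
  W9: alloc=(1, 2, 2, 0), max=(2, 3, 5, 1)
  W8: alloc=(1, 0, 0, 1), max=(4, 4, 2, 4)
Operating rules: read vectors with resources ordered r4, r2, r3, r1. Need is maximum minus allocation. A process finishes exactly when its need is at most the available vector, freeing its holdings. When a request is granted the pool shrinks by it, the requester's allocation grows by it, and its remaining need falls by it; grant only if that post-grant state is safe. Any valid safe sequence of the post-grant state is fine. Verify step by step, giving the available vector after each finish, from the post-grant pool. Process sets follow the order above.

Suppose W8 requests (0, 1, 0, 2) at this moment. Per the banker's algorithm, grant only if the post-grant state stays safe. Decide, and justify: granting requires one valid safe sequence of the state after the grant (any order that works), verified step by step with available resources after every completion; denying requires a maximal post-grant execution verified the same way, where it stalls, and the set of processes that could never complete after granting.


DENY. Granting would leave the state unsafe.
Key observation: after W9, W1 the pool peaks at (2, 5, 6, 2), and each blocked process is short somewhere: W4 on r1; W7 on r4; W8 on r4.
On the post-grant state, W9, W1 is a maximal run — nothing extends it. Walking it through:
  pool = (1, 2, 3, 1)
  W9 needs (1, 1, 3, 1) <= (1, 2, 3, 1) -> finishes; pool += (1, 2, 2, 0) = (2, 4, 5, 1)
  W1 needs (2, 1, 4, 1) <= (2, 4, 5, 1) -> finishes; pool += (0, 1, 1, 1) = (2, 5, 6, 2)
  W4 still needs (2, 4, 2, 3) but only (2, 5, 6, 2) is free — short on r1
  W7 still needs (3, 3, 3, 2) but only (2, 5, 6, 2) is free — short on r4
  W8 still needs (3, 3, 2, 1) but only (2, 5, 6, 2) is free — short on r4
Processes that could never finish after the grant: W4, W7 and W8.


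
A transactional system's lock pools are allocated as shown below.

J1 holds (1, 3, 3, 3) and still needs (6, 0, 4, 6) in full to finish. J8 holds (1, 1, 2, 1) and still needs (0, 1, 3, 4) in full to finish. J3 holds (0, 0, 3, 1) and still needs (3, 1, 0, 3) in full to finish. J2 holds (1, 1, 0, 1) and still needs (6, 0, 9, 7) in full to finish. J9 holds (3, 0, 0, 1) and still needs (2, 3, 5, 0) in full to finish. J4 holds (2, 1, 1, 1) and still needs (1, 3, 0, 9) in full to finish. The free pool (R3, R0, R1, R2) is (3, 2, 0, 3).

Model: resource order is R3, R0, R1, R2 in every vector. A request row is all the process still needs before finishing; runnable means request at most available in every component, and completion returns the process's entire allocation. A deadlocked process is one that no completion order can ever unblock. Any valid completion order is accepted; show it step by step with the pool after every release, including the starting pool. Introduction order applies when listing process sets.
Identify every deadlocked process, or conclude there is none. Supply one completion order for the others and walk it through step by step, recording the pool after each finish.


Nothing here is deadlocked.
Key observation: the pool covers J3 at once, and every later process fits after earlier releases.
One completion order for the rest: J3, J8, J9, J1, J4, J2. Walking it through:
  pool = (3, 2, 0, 3)
  J3: need (3, 1, 0, 3) fits (3, 2, 0, 3); releases (0, 0, 3, 1), pool now (3, 2, 3, 4)
  J8: need (0, 1, 3, 4) fits (3, 2, 3, 4); releases (1, 1, 2, 1), pool now (4, 3, 5, 5)
  J9: need (2, 3, 5, 0) fits (4, 3, 5, 5); releases (3, 0, 0, 1), pool now (7, 3, 5, 6)
  J1: need (6, 0, 4, 6) fits (7, 3, 5, 6); releases (1, 3, 3, 3), pool now (8, 6, 8, 9)
  J4: need (1, 3, 0, 9) fits (8, 6, 8, 9); releases (2, 1, 1, 1), pool now (10, 7, 9, 10)
  J2: need (6, 0, 9, 7) fits (10, 7, 9, 10); releases (1, 1, 0, 1), pool now (11, 8, 9, 11)


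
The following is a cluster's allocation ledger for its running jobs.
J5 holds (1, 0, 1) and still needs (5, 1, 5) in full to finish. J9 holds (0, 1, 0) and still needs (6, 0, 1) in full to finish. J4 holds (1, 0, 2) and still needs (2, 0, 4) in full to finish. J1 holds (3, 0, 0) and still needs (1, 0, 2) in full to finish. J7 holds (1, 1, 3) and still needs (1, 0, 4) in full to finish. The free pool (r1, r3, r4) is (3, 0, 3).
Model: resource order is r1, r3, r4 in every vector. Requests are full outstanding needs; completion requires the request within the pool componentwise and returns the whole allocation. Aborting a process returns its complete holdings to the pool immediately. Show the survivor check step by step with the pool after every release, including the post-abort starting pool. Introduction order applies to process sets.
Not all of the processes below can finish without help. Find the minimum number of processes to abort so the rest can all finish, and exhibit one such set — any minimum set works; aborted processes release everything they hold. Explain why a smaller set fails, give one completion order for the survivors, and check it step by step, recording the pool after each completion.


Minimum abort set: J4.
Key observation: J7 had no path to completion before; after the abort of J4 ((1, 0, 2) returned), step 1 is where it fits.
No smaller set exists: with zero aborts the deadlock remains.
Survivors finish in the order: J7, J1, J5, J9. Verifying each step (pool after the aborts first):
  pool = (4, 0, 5)
  J7: need (1, 0, 4) fits (4, 0, 5); releases (1, 1, 3), pool now (5, 1, 8)
  J1: need (1, 0, 2) fits (5, 1, 8); releases (3, 0, 0), pool now (8, 1, 8)
  J5: need (5, 1, 5) fits (8, 1, 8); releases (1, 0, 1), pool now (9, 1, 9)
  J9: need (6, 0, 1) fits (9, 1, 9); releases (0, 1, 0), pool now (9, 2, 9)


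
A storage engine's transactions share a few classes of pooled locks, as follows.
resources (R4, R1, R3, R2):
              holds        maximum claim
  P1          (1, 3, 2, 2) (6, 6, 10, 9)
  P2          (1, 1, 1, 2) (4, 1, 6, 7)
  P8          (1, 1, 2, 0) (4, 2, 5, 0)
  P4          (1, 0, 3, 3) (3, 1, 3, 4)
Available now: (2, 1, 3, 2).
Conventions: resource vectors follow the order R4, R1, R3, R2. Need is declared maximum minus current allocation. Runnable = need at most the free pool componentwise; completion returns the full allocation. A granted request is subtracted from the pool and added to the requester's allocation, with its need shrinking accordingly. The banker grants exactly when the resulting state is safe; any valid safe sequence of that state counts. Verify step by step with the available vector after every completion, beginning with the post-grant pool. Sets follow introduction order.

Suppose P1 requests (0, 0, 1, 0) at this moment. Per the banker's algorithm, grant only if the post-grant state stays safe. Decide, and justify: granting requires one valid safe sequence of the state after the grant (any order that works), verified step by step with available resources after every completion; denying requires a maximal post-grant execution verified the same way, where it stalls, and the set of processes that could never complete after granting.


GRANT. The post-grant state is safe; one safe sequence: P4, P2, P8, P1.
Key observation: the grant leaves (2, 1, 2, 2) free — enough for P4, whose release restarts the cascade.
Verifying the post-grant state step by step:
  pool = (2, 1, 2, 2)
  P4 needs (2, 1, 0, 1) <= (2, 1, 2, 2) -> finishes; pool += (1, 0, 3, 3) = (3, 1, 5, 5)
  P2 needs (3, 0, 5, 5) <= (3, 1, 5, 5) -> finishes; pool += (1, 1, 1, 2) = (4, 2, 6, 7)
  P8 needs (3, 1, 3, 0) <= (4, 2, 6, 7) -> finishes; pool += (1, 1, 2, 0) = (5, 3, 8, 7)
  P1 needs (5, 3, 7, 7) <= (5, 3, 8, 7) -> finishes; pool += (1, 3, 3, 2) = (6, 6, 11, 9)


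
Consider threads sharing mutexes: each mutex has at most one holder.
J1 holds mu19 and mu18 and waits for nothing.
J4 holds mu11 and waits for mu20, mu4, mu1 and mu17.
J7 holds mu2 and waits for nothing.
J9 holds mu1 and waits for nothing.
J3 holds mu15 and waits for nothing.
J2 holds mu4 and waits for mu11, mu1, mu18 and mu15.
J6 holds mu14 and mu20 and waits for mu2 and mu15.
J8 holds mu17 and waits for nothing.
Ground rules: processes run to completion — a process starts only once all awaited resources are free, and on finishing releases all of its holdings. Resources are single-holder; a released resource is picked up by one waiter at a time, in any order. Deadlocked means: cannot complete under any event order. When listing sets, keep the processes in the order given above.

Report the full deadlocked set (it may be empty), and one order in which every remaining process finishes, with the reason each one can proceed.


The deadlocked set is J4 and J2.
Key observation: the wait chain closes on itself along J4 -> J2 -> J4; no other process is dragged down with it.
A valid finishing order for the others: J9, J7, J3, J1, J8, J6.
Step-by-step check:
  J9 waits on nothing -> runs at once and releases mu1
  J7 waits on nothing -> runs at once and releases mu2
  J3 waits on nothing -> runs at once and releases mu15
  J1 waits on nothing -> runs at once and releases mu19 and mu18
  J8 waits on nothing -> runs at once and releases mu17
  J6 waits on mu2 and mu15 — all released -> runs and releases mu14 and mu20


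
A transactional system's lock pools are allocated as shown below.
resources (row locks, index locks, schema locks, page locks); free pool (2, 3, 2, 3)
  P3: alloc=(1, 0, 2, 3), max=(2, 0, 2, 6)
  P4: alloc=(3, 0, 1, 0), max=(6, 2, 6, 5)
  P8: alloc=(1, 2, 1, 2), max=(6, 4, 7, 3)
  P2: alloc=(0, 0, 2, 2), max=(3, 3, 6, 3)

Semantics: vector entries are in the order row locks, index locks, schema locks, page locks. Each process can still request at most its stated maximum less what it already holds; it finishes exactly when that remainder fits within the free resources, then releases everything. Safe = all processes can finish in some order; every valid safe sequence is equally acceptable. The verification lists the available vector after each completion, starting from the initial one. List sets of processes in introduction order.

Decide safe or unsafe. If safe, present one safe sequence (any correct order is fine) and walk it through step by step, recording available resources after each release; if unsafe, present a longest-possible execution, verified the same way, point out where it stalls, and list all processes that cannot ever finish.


SAFE — a valid safe sequence is P3, P2, P4, P8.
Key observation: reading the order forward, P3 is the first process whose need (1, 0, 0, 3) meets the free pool (2, 3, 2, 3) exactly on a resource it requests.
Verifying each step:
  pool = (2, 3, 2, 3)
  run P3 (needs (1, 0, 0, 3), free (2, 3, 2, 3)); after release of (1, 0, 2, 3) the pool is (3, 3, 4, 6)
  run P2 (needs (3, 3, 4, 1), free (3, 3, 4, 6)); after release of (0, 0, 2, 2) the pool is (3, 3, 6, 8)
  run P4 (needs (3, 2, 5, 5), free (3, 3, 6, 8)); after release of (3, 0, 1, 0) the pool is (6, 3, 7, 8)
  run P8 (needs (5, 2, 6, 1), free (6, 3, 7, 8)); after release of (1, 2, 1, 2) the pool is (7, 5, 8, 10)


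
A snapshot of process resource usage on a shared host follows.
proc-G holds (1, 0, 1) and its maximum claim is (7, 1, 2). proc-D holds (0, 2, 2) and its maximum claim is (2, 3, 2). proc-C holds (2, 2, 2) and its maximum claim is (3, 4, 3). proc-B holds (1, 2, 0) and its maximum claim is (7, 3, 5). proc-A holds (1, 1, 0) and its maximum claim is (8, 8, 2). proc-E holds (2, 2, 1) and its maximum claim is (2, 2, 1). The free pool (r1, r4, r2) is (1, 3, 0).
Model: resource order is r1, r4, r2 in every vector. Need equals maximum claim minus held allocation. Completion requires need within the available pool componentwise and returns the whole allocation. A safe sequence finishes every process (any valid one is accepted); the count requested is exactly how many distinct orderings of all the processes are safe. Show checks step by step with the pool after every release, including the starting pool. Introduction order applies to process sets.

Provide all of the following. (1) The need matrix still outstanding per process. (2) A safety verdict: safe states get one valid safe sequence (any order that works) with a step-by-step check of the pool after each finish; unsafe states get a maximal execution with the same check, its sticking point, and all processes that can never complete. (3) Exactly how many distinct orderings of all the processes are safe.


(1) Outstanding need per process (order r1, r4, r2):
  proc-G: (6, 1, 1)
  proc-D: (2, 1, 0)
  proc-C: (1, 2, 1)
  proc-B: (6, 1, 5)
  proc-A: (7, 7, 2)
  proc-E: (0, 0, 0)
(2) UNSAFE.
Key observation: once proc-E, proc-D, proc-C finish, the pool peaks at (5, 9, 5) — and every remaining process still needs more r1 than that.
The run proc-E, proc-D, proc-C cannot be extended any further. Walking it through:
  pool = (1, 3, 0)
  proc-E needs (0, 0, 0) <= (1, 3, 0) -> finishes; pool += (2, 2, 1) = (3, 5, 1)
  proc-D needs (2, 1, 0) <= (3, 5, 1) -> finishes; pool += (0, 2, 2) = (3, 7, 3)
  proc-C needs (1, 2, 1) <= (3, 7, 3) -> finishes; pool += (2, 2, 2) = (5, 9, 5)
  proc-G cannot run: need (6, 1, 1) vs free (5, 9, 5) (insufficient r1)
  proc-B cannot run: need (6, 1, 5) vs free (5, 9, 5) (insufficient r1)
  proc-A cannot run: need (7, 7, 2) vs free (5, 9, 5) (insufficient r1)
Permanently blocked: proc-G, proc-B and proc-A.
(3) Precisely 0 of the possible complete orderings are safe sequences.


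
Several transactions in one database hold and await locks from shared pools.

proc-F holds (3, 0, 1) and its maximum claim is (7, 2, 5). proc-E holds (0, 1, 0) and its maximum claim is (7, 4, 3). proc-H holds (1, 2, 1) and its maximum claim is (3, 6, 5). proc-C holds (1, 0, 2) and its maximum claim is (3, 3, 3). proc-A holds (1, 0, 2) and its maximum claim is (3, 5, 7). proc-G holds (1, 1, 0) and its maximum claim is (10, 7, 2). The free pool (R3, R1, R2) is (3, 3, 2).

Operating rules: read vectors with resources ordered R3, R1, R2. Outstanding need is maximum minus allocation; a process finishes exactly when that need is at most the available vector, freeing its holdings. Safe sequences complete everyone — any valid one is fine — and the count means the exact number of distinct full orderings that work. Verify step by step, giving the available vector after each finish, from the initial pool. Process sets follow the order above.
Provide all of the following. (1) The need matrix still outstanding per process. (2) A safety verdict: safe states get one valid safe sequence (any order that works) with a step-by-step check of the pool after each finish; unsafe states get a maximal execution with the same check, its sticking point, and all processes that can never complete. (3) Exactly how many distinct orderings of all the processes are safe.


(1) Outstanding need per process (order R3, R1, R2):
  proc-F: (4, 2, 4)
  proc-E: (7, 3, 3)
  proc-H: (2, 4, 4)
  proc-C: (2, 3, 1)
  proc-A: (2, 5, 5)
  proc-G: (9, 6, 2)
(2) The state is SAFE; one workable sequence: proc-C, proc-F, proc-E, proc-H, proc-A, proc-G.
Key observation: reading the order forward, proc-C is the first process whose need (2, 3, 1) meets the free pool (3, 3, 2) exactly on a resource it requests.
Verifying each step:
  pool = (3, 3, 2)
  proc-C: need (2, 3, 1) fits (3, 3, 2); releases (1, 0, 2), pool now (4, 3, 4)
  proc-F: need (4, 2, 4) fits (4, 3, 4); releases (3, 0, 1), pool now (7, 3, 5)
  proc-E: need (7, 3, 3) fits (7, 3, 5); releases (0, 1, 0), pool now (7, 4, 5)
  proc-H: need (2, 4, 4) fits (7, 4, 5); releases (1, 2, 1), pool now (8, 6, 6)
  proc-A: need (2, 5, 5) fits (8, 6, 6); releases (1, 0, 2), pool now (9, 6, 8)
  proc-G: need (9, 6, 2) fits (9, 6, 8); releases (1, 1, 0), pool now (10, 7, 8)
(3) Exactly 1 of the possible complete orderings is a safe sequence.


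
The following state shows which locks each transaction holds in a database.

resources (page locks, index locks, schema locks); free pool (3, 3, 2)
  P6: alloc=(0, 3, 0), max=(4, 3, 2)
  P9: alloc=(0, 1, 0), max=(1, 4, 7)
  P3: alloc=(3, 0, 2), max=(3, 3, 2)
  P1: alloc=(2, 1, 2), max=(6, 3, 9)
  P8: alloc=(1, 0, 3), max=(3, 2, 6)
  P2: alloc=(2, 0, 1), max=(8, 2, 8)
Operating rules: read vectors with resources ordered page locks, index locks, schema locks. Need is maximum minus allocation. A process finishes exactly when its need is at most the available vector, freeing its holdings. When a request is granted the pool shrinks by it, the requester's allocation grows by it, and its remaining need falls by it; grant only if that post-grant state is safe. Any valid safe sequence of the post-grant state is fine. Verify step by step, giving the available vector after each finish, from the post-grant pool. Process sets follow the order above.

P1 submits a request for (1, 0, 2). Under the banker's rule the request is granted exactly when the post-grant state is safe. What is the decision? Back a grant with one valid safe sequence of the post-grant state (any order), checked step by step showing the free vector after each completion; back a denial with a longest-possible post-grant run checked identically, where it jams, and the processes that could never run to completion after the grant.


DENY. Granting would leave the state unsafe.
Key observation: even finishing P3, P6 leaves just (5, 6, 2) free — too little schema locks for any of the remaining processes.
On the post-grant state, P3, P6 is a maximal run — nothing extends it. Step-by-step check:
  pool = (2, 3, 0)
  P3: need (0, 3, 0) fits (2, 3, 0); releases (3, 0, 2), pool now (5, 3, 2)
  P6: need (4, 0, 2) fits (5, 3, 2); releases (0, 3, 0), pool now (5, 6, 2)
  P9 still needs (1, 3, 7) but only (5, 6, 2) is free — short on schema locks
  P1 still needs (3, 2, 5) but only (5, 6, 2) is free — short on schema locks
  P8 still needs (2, 2, 3) but only (5, 6, 2) is free — short on schema locks
  P2 still needs (6, 2, 7) but only (5, 6, 2) is free — short on page locks and schema locks
Processes that could never finish after the grant: P9, P1, P8 and P2.


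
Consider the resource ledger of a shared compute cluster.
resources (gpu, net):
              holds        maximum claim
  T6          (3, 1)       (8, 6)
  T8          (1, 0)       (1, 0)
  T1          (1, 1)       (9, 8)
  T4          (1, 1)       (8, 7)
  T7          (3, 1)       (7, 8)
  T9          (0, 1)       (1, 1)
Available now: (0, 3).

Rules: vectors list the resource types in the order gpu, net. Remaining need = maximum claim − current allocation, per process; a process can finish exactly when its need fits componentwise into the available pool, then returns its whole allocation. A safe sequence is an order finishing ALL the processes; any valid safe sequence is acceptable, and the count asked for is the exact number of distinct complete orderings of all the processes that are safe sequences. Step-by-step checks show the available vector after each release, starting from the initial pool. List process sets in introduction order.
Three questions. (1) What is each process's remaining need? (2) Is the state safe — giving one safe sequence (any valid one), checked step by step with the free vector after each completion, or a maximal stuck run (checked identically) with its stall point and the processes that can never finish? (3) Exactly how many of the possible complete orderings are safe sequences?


(1) Outstanding need per process (order gpu, net):
  T6: (5, 5)
  T8: (0, 0)
  T1: (8, 7)
  T4: (7, 6)
  T7: (4, 7)
  T9: (1, 0)
(2) UNSAFE — no complete ordering exists.
Key observation: no order helps: past T8, T9, the free pool tops out at (1, 4), below what each blocked process needs in gpu.
The run T8, T9 cannot be extended any further. Verifying each step:
  pool = (0, 3)
  T8: need (0, 0) fits (0, 3); releases (1, 0), pool now (1, 3)
  T9: need (1, 0) fits (1, 3); releases (0, 1), pool now (1, 4)
  T6 still needs (5, 5) but only (1, 4) is free — short on gpu and net
  T1 still needs (8, 7) but only (1, 4) is free — short on gpu and net
  T4 still needs (7, 6) but only (1, 4) is free — short on gpu and net
  T7 still needs (4, 7) but only (1, 4) is free — short on gpu and net
Processes that can never finish: T6, T1, T4 and T7.
(3) The exact count: 0 of the possible complete orderings are safe sequences.


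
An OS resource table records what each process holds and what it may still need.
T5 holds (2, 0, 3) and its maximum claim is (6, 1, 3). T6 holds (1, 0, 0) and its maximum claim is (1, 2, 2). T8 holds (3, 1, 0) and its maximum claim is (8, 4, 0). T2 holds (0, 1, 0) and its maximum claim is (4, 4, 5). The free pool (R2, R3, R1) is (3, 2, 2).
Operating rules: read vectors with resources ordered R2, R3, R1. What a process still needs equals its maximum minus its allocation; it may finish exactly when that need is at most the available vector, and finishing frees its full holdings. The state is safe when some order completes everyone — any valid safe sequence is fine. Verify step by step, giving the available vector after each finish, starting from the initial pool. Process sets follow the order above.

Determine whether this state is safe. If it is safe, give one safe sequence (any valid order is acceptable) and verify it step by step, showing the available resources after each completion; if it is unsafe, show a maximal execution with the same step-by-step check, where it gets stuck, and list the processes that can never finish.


The state is UNSAFE.
Key observation: once T6, T5 finish, the pool peaks at (6, 2, 5) — and every remaining process still needs more R3 than that.
The run T6, T5 cannot be extended any further. Step-by-step check:
  pool = (3, 2, 2)
  run T6 (needs (0, 2, 2), free (3, 2, 2)); after release of (1, 0, 0) the pool is (4, 2, 2)
  run T5 (needs (4, 1, 0), free (4, 2, 2)); after release of (2, 0, 3) the pool is (6, 2, 5)
  blocked: T8 wants (5, 3, 0), pool (6, 2, 5) — not enough R3
  blocked: T2 wants (4, 3, 5), pool (6, 2, 5) — not enough R3
Never able to finish: T8 and T2.


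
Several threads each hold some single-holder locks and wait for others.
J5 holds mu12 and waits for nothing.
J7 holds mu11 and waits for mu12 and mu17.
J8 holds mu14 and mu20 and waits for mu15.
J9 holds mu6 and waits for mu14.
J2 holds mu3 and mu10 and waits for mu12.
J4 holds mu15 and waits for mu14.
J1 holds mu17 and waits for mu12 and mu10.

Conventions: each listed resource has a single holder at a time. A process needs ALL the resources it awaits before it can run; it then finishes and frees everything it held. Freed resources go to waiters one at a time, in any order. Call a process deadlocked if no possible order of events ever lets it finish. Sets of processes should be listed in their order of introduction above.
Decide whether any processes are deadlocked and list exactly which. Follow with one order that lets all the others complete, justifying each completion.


Deadlocked: J8, J9 and J4.
Key observation: the cycle J8 -> J4 -> J8 can never break — each member waits on the next; J9 waits into the deadlock from upstream.
A valid finishing order for the others: J5, J2, J1, J7.
Verifying each step:
  J5 waits on nothing -> runs at once and releases mu12
  J2 waits on mu12 — all released -> runs and releases mu3 and mu10
  J1 waits on mu12 and mu10 — all released -> runs and releases mu17
  J7 waits on mu12 and mu17 — all released -> runs and releases mu11


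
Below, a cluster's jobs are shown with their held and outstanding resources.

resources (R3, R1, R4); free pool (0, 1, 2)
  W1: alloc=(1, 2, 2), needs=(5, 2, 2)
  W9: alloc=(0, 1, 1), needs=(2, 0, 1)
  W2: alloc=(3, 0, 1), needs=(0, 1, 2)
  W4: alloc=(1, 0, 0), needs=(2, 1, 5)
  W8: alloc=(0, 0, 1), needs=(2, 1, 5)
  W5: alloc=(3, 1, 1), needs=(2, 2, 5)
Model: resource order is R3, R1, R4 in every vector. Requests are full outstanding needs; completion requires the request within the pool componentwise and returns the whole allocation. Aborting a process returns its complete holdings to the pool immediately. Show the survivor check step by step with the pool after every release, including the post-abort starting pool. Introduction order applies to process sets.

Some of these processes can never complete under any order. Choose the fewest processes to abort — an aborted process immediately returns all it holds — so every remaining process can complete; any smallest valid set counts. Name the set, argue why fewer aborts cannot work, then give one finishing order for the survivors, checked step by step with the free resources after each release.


Minimum abort set: W1.
Key observation: before aborting W1, W4 was permanently blocked — no order could ever run it; afterwards it completes at step 2.
Minimality: the empty abort set fails — the state is deadlocked as it stands.
One survivor order: W2, W4, W5, W8, W9. Step-by-step check (post-abort pool first):
  pool = (1, 3, 4)
  run W2 (needs (0, 1, 2), free (1, 3, 4)); after release of (3, 0, 1) the pool is (4, 3, 5)
  run W4 (needs (2, 1, 5), free (4, 3, 5)); after release of (1, 0, 0) the pool is (5, 3, 5)
  run W5 (needs (2, 2, 5), free (5, 3, 5)); after release of (3, 1, 1) the pool is (8, 4, 6)
  run W8 (needs (2, 1, 5), free (8, 4, 6)); after release of (0, 0, 1) the pool is (8, 4, 7)
  run W9 (needs (2, 0, 1), free (8, 4, 7)); after release of (0, 1, 1) the pool is (8, 5, 8)


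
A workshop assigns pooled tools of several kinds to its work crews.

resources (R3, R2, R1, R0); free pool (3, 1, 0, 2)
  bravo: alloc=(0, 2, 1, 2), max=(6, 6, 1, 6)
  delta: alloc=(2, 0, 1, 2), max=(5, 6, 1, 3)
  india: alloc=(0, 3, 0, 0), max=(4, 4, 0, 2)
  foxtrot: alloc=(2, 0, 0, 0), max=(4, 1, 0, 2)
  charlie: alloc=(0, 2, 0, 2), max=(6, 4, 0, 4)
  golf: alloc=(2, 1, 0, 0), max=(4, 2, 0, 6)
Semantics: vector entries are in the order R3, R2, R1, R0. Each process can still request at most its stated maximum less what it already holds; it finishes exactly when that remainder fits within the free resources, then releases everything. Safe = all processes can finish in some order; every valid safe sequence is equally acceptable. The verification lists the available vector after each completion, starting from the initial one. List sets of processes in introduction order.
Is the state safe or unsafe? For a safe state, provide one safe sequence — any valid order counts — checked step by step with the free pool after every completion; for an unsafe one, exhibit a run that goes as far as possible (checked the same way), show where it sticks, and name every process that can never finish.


UNSAFE — no complete ordering exists.
Key observation: after foxtrot, india the pool peaks at (5, 4, 0, 2), and each blocked process is short somewhere: bravo on R3, R0; delta on R2; charlie on R3; golf on R0.
The run foxtrot, india cannot be extended any further. Verifying each step:
  pool = (3, 1, 0, 2)
  run foxtrot (needs (2, 1, 0, 2), free (3, 1, 0, 2)); after release of (2, 0, 0, 0) the pool is (5, 1, 0, 2)
  run india (needs (4, 1, 0, 2), free (5, 1, 0, 2)); after release of (0, 3, 0, 0) the pool is (5, 4, 0, 2)
  bravo cannot run: need (6, 4, 0, 4) vs free (5, 4, 0, 2) (insufficient R3 and R0)
  delta cannot run: need (3, 6, 0, 1) vs free (5, 4, 0, 2) (insufficient R2)
  charlie cannot run: need (6, 2, 0, 2) vs free (5, 4, 0, 2) (insufficient R3)
  golf cannot run: need (2, 1, 0, 6) vs free (5, 4, 0, 2) (insufficient R0)
Processes that can never finish: bravo, delta, charlie and golf.


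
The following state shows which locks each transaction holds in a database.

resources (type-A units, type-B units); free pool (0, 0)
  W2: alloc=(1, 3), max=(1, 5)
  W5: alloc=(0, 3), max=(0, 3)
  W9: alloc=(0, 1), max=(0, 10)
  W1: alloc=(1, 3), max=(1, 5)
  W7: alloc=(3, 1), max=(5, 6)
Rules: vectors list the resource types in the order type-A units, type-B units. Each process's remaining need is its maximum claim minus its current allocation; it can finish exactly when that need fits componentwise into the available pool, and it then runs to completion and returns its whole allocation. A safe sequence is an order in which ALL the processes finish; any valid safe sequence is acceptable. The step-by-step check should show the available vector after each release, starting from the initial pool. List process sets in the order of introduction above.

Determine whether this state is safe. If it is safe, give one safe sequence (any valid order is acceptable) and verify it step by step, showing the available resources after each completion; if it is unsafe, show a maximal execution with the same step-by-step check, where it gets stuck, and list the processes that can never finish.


SAFE — a valid safe sequence is W5, W2, W1, W7, W9.
Key observation: the order's first zero-slack moment is W7 ((2, 5) needed, (2, 9) free — a requested resource with nothing to spare).
Verifying each step:
  pool = (0, 0)
  W5: need (0, 0) fits (0, 0); releases (0, 3), pool now (0, 3)
  W2: need (0, 2) fits (0, 3); releases (1, 3), pool now (1, 6)
  W1: need (0, 2) fits (1, 6); releases (1, 3), pool now (2, 9)
  W7: need (2, 5) fits (2, 9); releases (3, 1), pool now (5, 10)
  W9: need (0, 9) fits (5, 10); releases (0, 1), pool now (5, 11)
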